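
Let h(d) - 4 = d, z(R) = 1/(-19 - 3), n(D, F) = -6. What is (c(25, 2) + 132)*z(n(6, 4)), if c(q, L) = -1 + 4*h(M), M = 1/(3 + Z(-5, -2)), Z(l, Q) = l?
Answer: -145/22 ≈ -6.5909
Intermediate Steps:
M = -1/2 (M = 1/(3 - 5) = 1/(-2) = -1/2 ≈ -0.50000)
z(R) = -1/22 (z(R) = 1/(-22) = -1/22)
h(d) = 4 + d
c(q, L) = 13 (c(q, L) = -1 + 4*(4 - 1/2) = -1 + 4*(7/2) = -1 + 14 = 13)
(c(25, 2) + 132)*z(n(6, 4)) = (13 + 132)*(-1/22) = 145*(-1/22) = -145/22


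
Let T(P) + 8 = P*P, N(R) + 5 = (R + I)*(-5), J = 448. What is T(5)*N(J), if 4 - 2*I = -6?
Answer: -38590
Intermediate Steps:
I = 5 (I = 2 - 1/2*(-6) = 2 + 3 = 5)
N(R) = -30 - 5*R (N(R) = -5 + (R + 5)*(-5) = -5 + (5 + R)*(-5) = -5 + (-25 - 5*R) = -30 - 5*R)
T(P) = -8 + P**2 (T(P) = -8 + P*P = -8 + P**2)
T(5)*N(J) = (-8 + 5**2)*(-30 - 5*448) = (-8 + 25)*(-30 - 2240) = 17*(-2270) = -38590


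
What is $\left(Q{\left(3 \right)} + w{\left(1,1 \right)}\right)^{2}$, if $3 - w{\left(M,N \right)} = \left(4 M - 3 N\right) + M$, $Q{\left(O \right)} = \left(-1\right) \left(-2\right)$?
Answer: $9$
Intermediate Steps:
$Q{\left(O \right)} = 2$
$w{\left(M,N \right)} = 3 - 5 M + 3 N$ ($w{\left(M,N \right)} = 3 - \left(\left(4 M - 3 N\right) + M\right) = 3 - \left(\left(- 3 N + 4 M\right) + M\right) = 3 - \left(- 3 N + 5 M\right) = 3 - 5 M + 3 N$)
$\left(Q{\left(3 \right)} + w{\left(1,1 \right)}\right)^{2} = \left(2 + \left(3 - 5 + 3 \cdot 1\right)\right)^{2} = \left(2 + \left(3 - 5 + 3\right)\right)^{2} = \left(2 + 1\right)^{2} = 3^{2} = 9$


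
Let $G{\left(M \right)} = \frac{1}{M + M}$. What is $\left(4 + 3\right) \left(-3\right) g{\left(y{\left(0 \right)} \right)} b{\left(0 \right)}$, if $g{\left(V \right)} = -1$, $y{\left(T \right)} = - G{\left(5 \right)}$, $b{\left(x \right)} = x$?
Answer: $0$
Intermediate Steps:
$G{\left(M \right)} = \frac{1}{2 M}$
$y{\left(T \right)} = - \frac{1}{10}$ ($y{\left(T \right)} = - \frac{1}{2 \cdot 5} = \left(-1\right) \frac{1}{10} = - \frac{1}{10}$)
$\left(4 + 3\right) \left(-3\right) g{\left(y{\left(0 \right)} \right)} b{\left(0 \right)} = \left(4 + 3\right) \left(-3\right) \left(-1\right) 0 = 7 \left(-3\right) \left(-1\right) 0 = \left(-21\right) \left(-1\right) 0 = 21 \cdot 0 = 0$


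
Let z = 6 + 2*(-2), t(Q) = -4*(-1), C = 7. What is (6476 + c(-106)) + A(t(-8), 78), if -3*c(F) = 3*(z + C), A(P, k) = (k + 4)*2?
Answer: 6631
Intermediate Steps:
t(Q) = 4
A(P, k) = 8 + 2*k (A(P, k) = (4 + k)*2 = 8 + 2*k)
z = 2 (z = 6 - 4 = 2)
c(F) = -9 (c(F) = -(2 + 7) = -9)
(6476 + c(-106)) + A(t(-8), 78) = (6476 - 9) + (8 + 2*78) = 6467 + (8 + 156) = 6467 + 164 = 6631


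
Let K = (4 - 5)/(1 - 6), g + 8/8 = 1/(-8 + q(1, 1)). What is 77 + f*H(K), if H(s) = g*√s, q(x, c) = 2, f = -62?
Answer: 77 + 217*√5/15 ≈ 109.35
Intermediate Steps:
g = -7/6 (g = -1 + 1/(-8 + 2) = -1 + 1/(-6) = -1 - ⅙ = -7/6 ≈ -1.1667)
K = ⅕ (K = -1/(-5) = -1*(-⅕) = ⅕ ≈ 0.20000)
H(s) = -7*√s/6
77 + f*H(K) = 77 - (-217)*√(⅕)/3 = 77 - (-217)*√5/5/3 = 77 - (-217)*√5/15 = 77 + 217*√5/15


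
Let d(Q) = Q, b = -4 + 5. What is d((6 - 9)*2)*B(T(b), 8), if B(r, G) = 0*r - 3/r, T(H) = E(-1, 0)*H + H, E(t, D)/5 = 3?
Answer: 9/8 ≈ 1.1250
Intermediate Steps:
b = 1
E(t, D) = 15 (E(t, D) = 5*3 = 15)
T(H) = 16*H (T(H) = 15*H + H = 16*H)
B(r, G) = -3/r (B(r, G) = 0 - 3/r = -3/r)
d((6 - 9)*2)*B(T(b), 8) = ((6 - 9)*2)*(-3/(16*1)) = (-3*2)*(-3/16) = -(-18)/16 = -6*(-3/16) = 9/8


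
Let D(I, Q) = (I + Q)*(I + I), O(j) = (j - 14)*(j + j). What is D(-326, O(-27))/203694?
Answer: -615488/101847 ≈ -6.0433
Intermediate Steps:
O(j) = 2*j*(-14 + j) (O(j) = (-14 + j)*(2*j) = 2*j*(-14 + j))
D(I, Q) = 2*I*(I + Q) (D(I, Q) = (I + Q)*(2*I) = 2*I*(I + Q))
D(-326, O(-27))/203694 = (2*(-326)*(-326 + 2*(-27)*(-14 - 27)))/203694 = (2*(-326)*(-326 + 2*(-27)*(-41)))*(1/203694) = (2*(-326)*(-326 + 2214))*(1/203694) = (2*(-326)*1888)*(1/203694) = -1230976*1/203694 = -615488/101847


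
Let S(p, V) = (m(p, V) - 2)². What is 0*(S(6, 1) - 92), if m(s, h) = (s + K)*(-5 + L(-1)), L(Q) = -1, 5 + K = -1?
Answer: 0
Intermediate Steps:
K = -6 (K = -5 - 1 = -6)
m(s, h) = 36 - 6*s (m(s, h) = (s - 6)*(-5 - 1) = (-6 + s)*(-6) = 36 - 6*s)
S(p, V) = (34 - 6*p)² (S(p, V) = ((36 - 6*p) - 2)² = (34 - 6*p)²)
0*(S(6, 1) - 92) = 0*(4*(17 - 3*6)² - 92) = 0*(4*(17 - 18)² - 92) = 0*(4*(-1)² - 92) = 0*(4*1 - 92) = 0*(4 - 92) = 0*(-88) = 0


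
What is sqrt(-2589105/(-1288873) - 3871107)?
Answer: I*sqrt(6430654875498114138)/1288873 ≈ 1967.5*I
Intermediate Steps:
sqrt(-2589105/(-1288873) - 3871107) = sqrt(-2589105*(-1/1288873) - 3871107) = sqrt(2589105/1288873 - 3871107) = sqrt(-4989362703306/1288873) = I*sqrt(6430654875498114138)/1288873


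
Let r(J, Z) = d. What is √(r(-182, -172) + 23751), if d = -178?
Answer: √23573 ≈ 153.53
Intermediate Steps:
r(J, Z) = -178
√(r(-182, -172) + 23751) = √(-178 + 23751) = √23573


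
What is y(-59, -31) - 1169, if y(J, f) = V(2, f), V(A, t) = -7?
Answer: -1176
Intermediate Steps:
y(J, f) = -7
y(-59, -31) - 1169 = -7 - 1169 = -1176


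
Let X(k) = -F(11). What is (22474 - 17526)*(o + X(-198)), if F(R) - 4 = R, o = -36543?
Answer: -180888984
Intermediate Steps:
F(R) = 4 + R
X(k) = -15 (X(k) = -(4 + 11) = -1*15 = -15)
(22474 - 17526)*(o + X(-198)) = (22474 - 17526)*(-36543 - 15) = 4948*(-36558) = -180888984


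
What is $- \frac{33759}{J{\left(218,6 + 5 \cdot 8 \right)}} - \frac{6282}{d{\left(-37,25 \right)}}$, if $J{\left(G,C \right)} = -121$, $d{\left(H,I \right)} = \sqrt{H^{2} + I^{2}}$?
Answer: $279 - \frac{3141 \sqrt{1994}}{997} \approx 138.32$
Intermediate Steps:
$- \frac{33759}{J{\left(218,6 + 5 \cdot 8 \right)}} - \frac{6282}{d{\left(-37,25 \right)}} = - \frac{33759}{-121} - \frac{6282}{\sqrt{\left(-37\right)^{2} + 25^{2}}} = \left(-33759\right) \left(- \frac{1}{121}\right) - \frac{6282}{\sqrt{1369 + 625}} = 279 - \frac{6282}{\sqrt{1994}} = 279 - 6282 \frac{\sqrt{1994}}{1994} = 279 - \frac{3141 \sqrt{1994}}{997}$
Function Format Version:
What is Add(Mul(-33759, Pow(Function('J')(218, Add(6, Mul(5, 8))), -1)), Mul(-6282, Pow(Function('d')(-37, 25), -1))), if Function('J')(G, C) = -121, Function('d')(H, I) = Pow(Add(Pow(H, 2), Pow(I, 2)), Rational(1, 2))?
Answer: Add(279, Mul(Rational(-3141, 997), Pow(1994, Rational(1, 2)))) ≈ 138.32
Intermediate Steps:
Add(Mul(-33759, Pow(Function('J')(218, Add(6, Mul(5, 8))), -1)), Mul(-6282, Pow(Function('d')(-37, 25), -1))) = Add(Mul(-33759, Pow(-121, -1)), Mul(-6282, Pow(Pow(Add(Pow(-37, 2), Pow(25, 2)), Rational(1, 2)), -1))) = Add(Mul(-33759, Rational(-1, 121)), Mul(-6282, Pow(Pow(Add(1369, 625), Rational(1, 2)), -1))) = Add(279, Mul(-6282, Pow(Pow(1994, Rational(1, 2)), -1))) = Add(279, Mul(-6282, Mul(Rational(1, 1994), Pow(1994, Rational(1, 2))))) = Add(279, Mul(Rational(-3141, 997), Pow(1994, Rational(1, 2))))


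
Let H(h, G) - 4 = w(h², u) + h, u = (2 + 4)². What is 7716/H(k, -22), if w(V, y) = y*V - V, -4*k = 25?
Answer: 123456/21839 ≈ 5.6530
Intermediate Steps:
k = -25/4 (k = -¼*25 = -25/4 ≈ -6.2500)
u = 36 (u = 6² = 36)
w(V, y) = -V + V*y (w(V, y) = V*y - V = -V + V*y)
H(h, G) = 4 + h + 35*h² (H(h, G) = 4 + (h²*(-1 + 36) + h) = 4 + (h²*35 + h) = 4 + (35*h² + h) = 4 + (h + 35*h²) = 4 + h + 35*h²)
7716/H(k, -22) = 7716/(4 - 25/4 + 35*(-25/4)²) = 7716/(4 - 25/4 + 35*(625/16)) = 7716/(4 - 25/4 + 21875/16) = 7716/(21839/16) = 7716*(16/21839) = 123456/21839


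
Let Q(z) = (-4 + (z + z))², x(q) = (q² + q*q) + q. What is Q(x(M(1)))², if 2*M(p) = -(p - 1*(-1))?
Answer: 16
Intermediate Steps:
M(p) = -½ - p/2 (M(p) = (-(p - 1*(-1)))/2 = (-(p + 1))/2 = (-(1 + p))/2 = (-1 - p)/2 = -½ - p/2)
x(q) = q + 2*q² (x(q) = (q² + q²) + q = 2*q² + q = q + 2*q²)
Q(z) = (-4 + 2*z)²
Q(x(M(1)))² = (4*(-2 + (-½ - ½*1)*(1 + 2*(-½ - ½*1)))²)² = (4*(-2 + (-½ - ½)*(1 + 2*(-½ - ½)))²)² = (4*(-2 - (1 + 2*(-1)))²)² = (4*(-2 - (1 - 2))²)² = (4*(-2 - 1*(-1))²)² = (4*(-2 + 1)²)² = (4*(-1)²)² = (4*1)² = 4² = 16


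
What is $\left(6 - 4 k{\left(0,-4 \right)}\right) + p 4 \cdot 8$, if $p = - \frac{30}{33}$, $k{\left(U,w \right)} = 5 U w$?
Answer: $- \frac{254}{11} \approx -23.091$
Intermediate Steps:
$k{\left(U,w \right)} = 5 U w$
$p = - \frac{10}{11}$ ($p = \left(-30\right) \frac{1}{33} = - \frac{10}{11} \approx -0.90909$)
$\left(6 - 4 k{\left(0,-4 \right)}\right) + p 4 \cdot 8 = \left(6 - 4 \cdot 5 \cdot 0 \left(-4\right)\right) - \frac{10 \cdot 4 \cdot 8}{11} = \left(6 - 0\right) - \frac{320}{11} = \left(6 + 0\right) - \frac{320}{11} = 6 - \frac{320}{11} = - \frac{254}{11}$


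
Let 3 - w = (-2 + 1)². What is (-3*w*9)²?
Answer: 2916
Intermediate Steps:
w = 2 (w = 3 - (-2 + 1)² = 3 - 1*(-1)² = 3 - 1*1 = 3 - 1 = 2)
(-3*w*9)² = (-3*2*9)² = (-6*9)² = (-54)² = 2916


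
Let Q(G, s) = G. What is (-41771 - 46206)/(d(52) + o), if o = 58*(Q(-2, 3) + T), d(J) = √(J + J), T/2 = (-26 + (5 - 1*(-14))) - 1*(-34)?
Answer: -2551333/87463 + 87977*√26/4548076 ≈ -29.072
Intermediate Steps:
T = 54 (T = 2*((-26 + (5 - 1*(-14))) - 1*(-34)) = 2*((-26 + (5 + 14)) + 34) = 2*((-26 + 19) + 34) = 2*(-7 + 34) = 2*27 = 54)
d(J) = √2*√J (d(J) = √(2*J) = √2*√J)
o = 3016 (o = 58*(-2 + 54) = 58*52 = 3016)
(-41771 - 46206)/(d(52) + o) = (-41771 - 46206)/(√2*√52 + 3016) = -87977/(√2*(2*√13) + 3016) = -87977/(2*√26 + 3016) = -87977/(3016 + 2*√26)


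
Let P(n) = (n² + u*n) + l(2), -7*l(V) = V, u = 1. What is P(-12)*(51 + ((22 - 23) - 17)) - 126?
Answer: 29544/7 ≈ 4220.6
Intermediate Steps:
l(V) = -V/7
P(n) = -2/7 + n + n² (P(n) = (n² + 1*n) - ⅐*2 = (n² + n) - 2/7 = (n + n²) - 2/7 = -2/7 + n + n²)
P(-12)*(51 + ((22 - 23) - 17)) - 126 = (-2/7 - 12 + (-12)²)*(51 + ((22 - 23) - 17)) - 126 = (-2/7 - 12 + 144)*(51 + (-1 - 17)) - 126 = 922*(51 - 18)/7 - 126 = (922/7)*33 - 126 = 30426/7 - 126 = 29544/7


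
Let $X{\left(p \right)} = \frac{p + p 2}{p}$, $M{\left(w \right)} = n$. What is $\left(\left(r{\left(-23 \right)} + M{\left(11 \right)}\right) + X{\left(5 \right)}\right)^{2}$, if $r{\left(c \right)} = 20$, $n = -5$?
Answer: $324$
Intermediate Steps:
$M{\left(w \right)} = -5$
$X{\left(p \right)} = 3$ ($X{\left(p \right)} = \frac{p + 2 p}{p} = \frac{3 p}{p} = 3$)
$\left(\left(r{\left(-23 \right)} + M{\left(11 \right)}\right) + X{\left(5 \right)}\right)^{2} = \left(\left(20 - 5\right) + 3\right)^{2} = \left(15 + 3\right)^{2} = 18^{2} = 324$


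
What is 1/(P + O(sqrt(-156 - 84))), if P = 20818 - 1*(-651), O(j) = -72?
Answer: 1/21397 ≈ 4.6736e-5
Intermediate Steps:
P = 21469 (P = 20818 + 651 = 21469)
1/(P + O(sqrt(-156 - 84))) = 1/(21469 - 72) = 1/21397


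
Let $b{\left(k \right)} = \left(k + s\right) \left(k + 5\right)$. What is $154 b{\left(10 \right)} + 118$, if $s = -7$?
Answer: $7048$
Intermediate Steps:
$b{\left(k \right)} = \left(-7 + k\right) \left(5 + k\right)$ ($b{\left(k \right)} = \left(k - 7\right) \left(k + 5\right) = \left(-7 + k\right) \left(5 + k\right)$)
$154 b{\left(10 \right)} + 118 = 154 \left(-35 + 10^{2} - 20\right) + 118 = 154 \left(-35 + 100 - 20\right) + 118 = 154 \cdot 45 + 118 = 6930 + 118 = 7048$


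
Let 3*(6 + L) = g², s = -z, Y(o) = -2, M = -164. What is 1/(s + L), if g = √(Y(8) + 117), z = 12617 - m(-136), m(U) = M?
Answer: -3/38246 ≈ -7.8440e-5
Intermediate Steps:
m(U) = -164
z = 12781 (z = 12617 - 1*(-164) = 12617 + 164 = 12781)
s = -12781 (s = -1*12781 = -12781)
g = √115 (g = √(-2 + 117) = √115 ≈ 10.724)
L = 97/3 (L = -6 + (√115)²/3 = -6 + (⅓)*115 = -6 + 115/3 = 97/3 ≈ 32.333)
1/(s + L) = 1/(-12781 + 97/3) = 1/(-38246/3) = -3/38246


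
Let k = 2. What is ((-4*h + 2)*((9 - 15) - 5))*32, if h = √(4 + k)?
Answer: -704 + 1408*√6 ≈ 2744.9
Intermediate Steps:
h = √6 (h = √(4 + 2) = √6 ≈ 2.4495)
((-4*h + 2)*((9 - 15) - 5))*32 = ((-4*√6 + 2)*((9 - 15) - 5))*32 = ((2 - 4*√6)*(-6 - 5))*32 = ((2 - 4*√6)*(-11))*32 = (-22 + 44*√6)*32 = -704 + 1408*√6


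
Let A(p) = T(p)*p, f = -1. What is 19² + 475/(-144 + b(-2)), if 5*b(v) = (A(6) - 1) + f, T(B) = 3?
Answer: 251769/704 ≈ 357.63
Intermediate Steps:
A(p) = 3*p
b(v) = 16/5 (b(v) = ((3*6 - 1) - 1)/5 = ((18 - 1) - 1)/5 = (17 - 1)/5 = (⅕)*16 = 16/5)
19² + 475/(-144 + b(-2)) = 19² + 475/(-144 + 16/5) = 361 + 475/(-704/5) = 361 + 475*(-5/704) = 361 - 2375/704 = 251769/704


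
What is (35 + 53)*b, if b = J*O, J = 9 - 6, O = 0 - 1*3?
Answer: -792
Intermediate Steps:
O = -3 (O = 0 - 3 = -3)
J = 3
b = -9 (b = 3*(-3) = -9)
(35 + 53)*b = (35 + 53)*(-9) = 88*(-9) = -792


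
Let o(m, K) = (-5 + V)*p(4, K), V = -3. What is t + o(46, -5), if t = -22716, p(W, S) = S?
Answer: -22676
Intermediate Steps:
o(m, K) = -8*K (o(m, K) = (-5 - 3)*K = -8*K)
t + o(46, -5) = -22716 - 8*(-5) = -22716 + 40 = -22676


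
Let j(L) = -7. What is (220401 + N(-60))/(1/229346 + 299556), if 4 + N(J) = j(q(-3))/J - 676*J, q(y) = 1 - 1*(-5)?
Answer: 1795484126371/2061059111310 ≈ 0.87115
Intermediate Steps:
q(y) = 6 (q(y) = 1 + 5 = 6)
N(J) = -4 - 676*J - 7/J (N(J) = -4 + (-7/J - 676*J) = -4 + (-676*J - 7/J) = -4 - 676*J - 7/J)
(220401 + N(-60))/(1/229346 + 299556) = (220401 + (-4 - 676*(-60) - 7/(-60)))/(1/229346 + 299556) = (220401 + (-4 + 40560 - 7*(-1/60)))/(1/229346 + 299556) = (220401 + (-4 + 40560 + 7/60))/(68701970377/229346) = (220401 + 2433367/60)*(229346/68701970377) = (15657427/60)*(229346/68701970377) = 1795484126371/2061059111310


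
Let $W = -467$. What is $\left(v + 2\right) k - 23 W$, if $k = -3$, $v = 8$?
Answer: $10711$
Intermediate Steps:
$\left(v + 2\right) k - 23 W = \left(8 + 2\right) \left(-3\right) - -10741 = 10 \left(-3\right) + 10741 = -30 + 10741 = 10711$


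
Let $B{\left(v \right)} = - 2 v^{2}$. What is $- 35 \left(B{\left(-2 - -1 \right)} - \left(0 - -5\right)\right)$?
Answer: $245$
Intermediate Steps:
$- 35 \left(B{\left(-2 - -1 \right)} - \left(0 - -5\right)\right) = - 35 \left(- 2 \left(-2 - -1\right)^{2} - \left(0 - -5\right)\right) = - 35 \left(- 2 \left(-2 + 1\right)^{2} - \left(0 + 5\right)\right) = - 35 \left(- 2 \left(-1\right)^{2} - 5\right) = - 35 \left(\left(-2\right) 1 - 5\right) = - 35 \left(-2 - 5\right) = \left(-35\right) \left(-7\right) = 245$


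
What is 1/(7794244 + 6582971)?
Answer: 1/14377215 ≈ 6.9555e-8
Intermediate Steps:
1/(7794244 + 6582971) = 1/14377215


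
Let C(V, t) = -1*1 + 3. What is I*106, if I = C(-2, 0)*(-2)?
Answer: -424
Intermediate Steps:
C(V, t) = 2 (C(V, t) = -1 + 3 = 2)
I = -4 (I = 2*(-2) = -4)
I*106 = -4*106 = -424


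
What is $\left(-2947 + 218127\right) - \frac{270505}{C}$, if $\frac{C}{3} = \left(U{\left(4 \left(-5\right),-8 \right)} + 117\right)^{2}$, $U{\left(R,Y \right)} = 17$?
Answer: $\frac{11591045735}{53868} \approx 2.1518 \cdot 10^{5}$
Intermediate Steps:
$C = 53868$ ($C = 3 \left(17 + 117\right)^{2} = 3 \cdot 134^{2} = 3 \cdot 17956 = 53868$)
$\left(-2947 + 218127\right) - \frac{270505}{C} = \left(-2947 + 218127\right) - \frac{270505}{53868} = 215180 - \frac{270505}{53868} = \frac{11591045735}{53868}$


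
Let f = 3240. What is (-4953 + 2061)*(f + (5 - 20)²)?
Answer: -10020780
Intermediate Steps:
(-4953 + 2061)*(f + (5 - 20)²) = (-4953 + 2061)*(3240 + (5 - 20)²) = -2892*(3240 + (-15)²) = -2892*(3240 + 225) = -2892*3465 = -10020780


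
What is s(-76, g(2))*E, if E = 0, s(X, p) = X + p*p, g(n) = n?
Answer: 0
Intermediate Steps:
s(X, p) = X + p²
s(-76, g(2))*E = (-76 + 2²)*0 = (-76 + 4)*0 = -72*0 = 0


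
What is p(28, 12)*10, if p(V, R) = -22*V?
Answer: -6160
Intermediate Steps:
p(28, 12)*10 = -22*28*10 = -616*10 = -6160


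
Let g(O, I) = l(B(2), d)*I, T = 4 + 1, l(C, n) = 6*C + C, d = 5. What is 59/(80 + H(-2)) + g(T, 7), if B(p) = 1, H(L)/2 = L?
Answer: 3783/76 ≈ 49.776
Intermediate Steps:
H(L) = 2*L
l(C, n) = 7*C
T = 5
g(O, I) = 7*I (g(O, I) = (7*1)*I = 7*I)
59/(80 + H(-2)) + g(T, 7) = 59/(80 + 2*(-2)) + 7*7 = 59/(80 - 4) + 49 = 59/76 + 49 = 3783/76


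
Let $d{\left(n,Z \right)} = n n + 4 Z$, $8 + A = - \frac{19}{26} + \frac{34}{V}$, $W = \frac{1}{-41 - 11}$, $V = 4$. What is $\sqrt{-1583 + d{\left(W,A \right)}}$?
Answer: $\frac{i \sqrt{4282927}}{52} \approx 39.799 i$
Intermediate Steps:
$W = - \frac{1}{52}$ ($W = \frac{1}{-52} = - \frac{1}{52} \approx -0.019231$)
$A = - \frac{3}{13}$ ($A = -8 + \left(- \frac{19}{26} + \frac{34}{4}\right) = -8 + \left(\left(-19\right) \frac{1}{26} + 34 \cdot \frac{1}{4}\right) = -8 + \left(- \frac{19}{26} + \frac{17}{2}\right) = -8 + \frac{101}{13} = - \frac{3}{13} \approx -0.23077$)
$d{\left(n,Z \right)} = n^{2} + 4 Z$
$\sqrt{-1583 + d{\left(W,A \right)}} = \sqrt{-1583 + \left(\left(- \frac{1}{52}\right)^{2} + 4 \left(- \frac{3}{13}\right)\right)} = \sqrt{-1583 + \left(\frac{1}{2704} - \frac{12}{13}\right)} = \sqrt{-1583 - \frac{2495}{2704}} = \sqrt{- \frac{4282927}{2704}} = \frac{i \sqrt{4282927}}{52}$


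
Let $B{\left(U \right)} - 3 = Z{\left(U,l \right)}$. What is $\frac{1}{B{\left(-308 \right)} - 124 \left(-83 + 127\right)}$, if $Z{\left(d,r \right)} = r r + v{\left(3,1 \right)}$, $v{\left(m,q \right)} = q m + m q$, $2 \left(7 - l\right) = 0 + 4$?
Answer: $- \frac{1}{5422} \approx -0.00018443$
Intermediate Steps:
$l = 5$ ($l = 7 - \frac{0 + 4}{2} = 7 - 2 = 5$)
$v{\left(m,q \right)} = 2 m q$ ($v{\left(m,q \right)} = m q + m q = 2 m q$)
$Z{\left(d,r \right)} = 6 + r^{2}$ ($Z{\left(d,r \right)} = r r + 2 \cdot 3 \cdot 1 = r^{2} + 6 = 6 + r^{2}$)
$B{\left(U \right)} = 34$ ($B{\left(U \right)} = 3 + \left(6 + 5^{2}\right) = 3 + \left(6 + 25\right) = 3 + 31 = 34$)
$\frac{1}{B{\left(-308 \right)} - 124 \left(-83 + 127\right)} = \frac{1}{34 - 124 \left(-83 + 127\right)} = \frac{1}{34 - 5456} = \frac{1}{-5422} = - \frac{1}{5422}$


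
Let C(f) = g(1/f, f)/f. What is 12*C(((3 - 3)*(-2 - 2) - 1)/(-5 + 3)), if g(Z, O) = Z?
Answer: 48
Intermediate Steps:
C(f) = f⁻² (C(f) = 1/(f*f) = f⁻²)
12*C(((3 - 3)*(-2 - 2) - 1)/(-5 + 3)) = 12/(((3 - 3)*(-2 - 2) - 1)/(-5 + 3))² = 12/((0*(-4) - 1)/(-2))² = 12/((0 - 1)*(-½))² = 12/(-1*(-½))² = 12/2⁻² = 12*4 = 48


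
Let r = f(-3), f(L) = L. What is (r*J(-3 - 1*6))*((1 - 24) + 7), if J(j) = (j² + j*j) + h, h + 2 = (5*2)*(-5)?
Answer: 5280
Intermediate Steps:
h = -52 (h = -2 + (5*2)*(-5) = -2 + 10*(-5) = -2 - 50 = -52)
r = -3
J(j) = -52 + 2*j² (J(j) = (j² + j*j) - 52 = (j² + j²) - 52 = 2*j² - 52 = -52 + 2*j²)
(r*J(-3 - 1*6))*((1 - 24) + 7) = (-3*(-52 + 2*(-3 - 1*6)²))*((1 - 24) + 7) = (-3*(-52 + 2*(-3 - 6)²))*(-23 + 7) = -3*(-52 + 2*(-9)²)*(-16) = -3*(-52 + 2*81)*(-16) = -3*(-52 + 162)*(-16) = -3*110*(-16) = -330*(-16) = 5280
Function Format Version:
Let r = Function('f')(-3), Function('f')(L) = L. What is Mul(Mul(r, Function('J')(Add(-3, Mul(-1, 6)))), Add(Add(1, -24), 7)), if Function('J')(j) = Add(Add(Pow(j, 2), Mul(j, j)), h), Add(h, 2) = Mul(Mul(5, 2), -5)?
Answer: 5280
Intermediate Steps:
h = -52 (h = Add(-2, Mul(Mul(5, 2), -5)) = Add(-2, Mul(10, -5)) = Add(-2, -50) = -52)
r = -3
Function('J')(j) = Add(-52, Mul(2, Pow(j, 2))) (Function('J')(j) = Add(Add(Pow(j, 2), Mul(j, j)), -52) = Add(Add(Pow(j, 2), Pow(j, 2)), -52) = Add(Mul(2, Pow(j, 2)), -52) = Add(-52, Mul(2, Pow(j, 2))))
Mul(Mul(r, Function('J')(Add(-3, Mul(-1, 6)))), Add(Add(1, -24), 7)) = Mul(Mul(-3, Add(-52, Mul(2, Pow(Add(-3, Mul(-1, 6)), 2)))), Add(Add(1, -24), 7)) = Mul(Mul(-3, Add(-52, Mul(2, Pow(Add(-3, -6), 2)))), Add(-23, 7)) = Mul(Mul(-3, Add(-52, Mul(2, Pow(-9, 2)))), -16) = Mul(Mul(-3, Add(-52, Mul(2, 81))), -16) = Mul(Mul(-3, Add(-52, 162)), -16) = Mul(Mul(-3, 110), -16) = Mul(-330, -16) = 5280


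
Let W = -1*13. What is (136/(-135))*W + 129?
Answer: 19183/135 ≈ 142.10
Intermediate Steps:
W = -13
(136/(-135))*W + 129 = (136/(-135))*(-13) + 129 = (136*(-1/135))*(-13) + 129 = -136/135*(-13) + 129 = 1768/135 + 129 = 19183/135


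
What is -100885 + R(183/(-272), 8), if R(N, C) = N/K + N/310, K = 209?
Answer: -1777884343777/17622880 ≈ -1.0089e+5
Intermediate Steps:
R(N, C) = 519*N/64790 (R(N, C) = N/209 + N/310 = 519*N/64790)
-100885 + R(183/(-272), 8) = -100885 + 519*(183/(-272))/64790 = -100885 + 519*(183*(-1/272))/64790 = -100885 + (519/64790)*(-183/272) = -100885 - 94977/17622880 = -1777884343777/17622880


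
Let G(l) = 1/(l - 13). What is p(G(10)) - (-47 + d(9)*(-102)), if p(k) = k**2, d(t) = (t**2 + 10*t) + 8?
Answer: 164746/9 ≈ 18305.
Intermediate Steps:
d(t) = 8 + t**2 + 10*t
G(l) = 1/(-13 + l)
p(G(10)) - (-47 + d(9)*(-102)) = (1/(-13 + 10))**2 - (-47 + (8 + 9**2 + 10*9)*(-102)) = (1/(-3))**2 - (-47 + (8 + 81 + 90)*(-102)) = (-1/3)**2 - (-47 + 179*(-102)) = 1/9 - (-47 - 18258) = 1/9 - 1*(-18305) = 1/9 + 18305 = 164746/9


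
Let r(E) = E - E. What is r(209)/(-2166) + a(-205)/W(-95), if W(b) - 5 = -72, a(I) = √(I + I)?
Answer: -I*√410/67 ≈ -0.30222*I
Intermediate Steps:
a(I) = √2*√I (a(I) = √(2*I) = √2*√I)
W(b) = -67 (W(b) = 5 - 72 = -67)
r(E) = 0
r(209)/(-2166) + a(-205)/W(-95) = 0/(-2166) + (√2*√(-205))/(-67) = 0*(-1/2166) + (√2*(I*√205))*(-1/67) = 0 + (I*√410)*(-1/67) = 0 - I*√410/67 = -I*√410/67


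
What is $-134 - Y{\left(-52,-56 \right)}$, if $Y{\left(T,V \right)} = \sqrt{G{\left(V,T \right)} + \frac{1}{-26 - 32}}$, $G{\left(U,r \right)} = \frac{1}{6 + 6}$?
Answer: $-134 - \frac{\sqrt{2001}}{174} \approx -134.26$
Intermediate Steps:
$G{\left(U,r \right)} = \frac{1}{12}$
$Y{\left(T,V \right)} = \frac{\sqrt{2001}}{174}$ ($Y{\left(T,V \right)} = \sqrt{\frac{1}{12} + \frac{1}{-26 - 32}} = \sqrt{\frac{1}{12} + \frac{1}{-58}} = \sqrt{\frac{1}{12} - \frac{1}{58}} = \sqrt{\frac{23}{348}} = \frac{\sqrt{2001}}{174}$)
$-134 - Y{\left(-52,-56 \right)} = -134 - \frac{\sqrt{2001}}{174}$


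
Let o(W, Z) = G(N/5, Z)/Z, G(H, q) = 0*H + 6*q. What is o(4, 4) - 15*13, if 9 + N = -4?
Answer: -189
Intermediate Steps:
N = -13 (N = -9 - 4 = -13)
G(H, q) = 6*q (G(H, q) = 0 + 6*q = 6*q)
o(W, Z) = 6 (o(W, Z) = (6*Z)/Z = 6)
o(4, 4) - 15*13 = 6 - 15*13 = 6 - 195 = -189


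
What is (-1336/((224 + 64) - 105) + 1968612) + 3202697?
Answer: 946348211/183 ≈ 5.1713e+6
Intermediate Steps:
(-1336/((224 + 64) - 105) + 1968612) + 3202697 = (-1336/(288 - 105) + 1968612) + 3202697 = (-1336/183 + 1968612) + 3202697 = 360254660/183 + 3202697 = 946348211/183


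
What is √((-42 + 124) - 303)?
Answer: I*√221 ≈ 14.866*I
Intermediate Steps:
√((-42 + 124) - 303) = √(82 - 303) = √(-221) = I*√221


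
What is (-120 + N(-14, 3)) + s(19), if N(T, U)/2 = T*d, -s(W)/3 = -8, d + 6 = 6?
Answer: -96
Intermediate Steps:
d = 0 (d = -6 + 6 = 0)
s(W) = 24 (s(W) = -3*(-8) = 24)
N(T, U) = 0 (N(T, U) = 2*(T*0) = 2*0 = 0)
(-120 + N(-14, 3)) + s(19) = (-120 + 0) + 24 = -120 + 24 = -96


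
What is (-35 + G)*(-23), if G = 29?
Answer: 138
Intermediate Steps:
(-35 + G)*(-23) = (-35 + 29)*(-23) = -6*(-23) = 138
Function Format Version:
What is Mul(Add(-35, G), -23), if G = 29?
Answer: 138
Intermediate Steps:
Mul(Add(-35, G), -23) = Mul(Add(-35, 29), -23) = Mul(-6, -23) = 138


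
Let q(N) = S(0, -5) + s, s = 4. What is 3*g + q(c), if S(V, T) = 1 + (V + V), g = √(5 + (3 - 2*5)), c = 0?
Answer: 5 + 3*I*√2 ≈ 5.0 + 4.2426*I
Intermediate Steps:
g = I*√2 (g = √(5 + (3 - 10)) = √(5 - 7) = √(-2) = I*√2 ≈ 1.4142*I)
S(V, T) = 1 + 2*V
q(N) = 5 (q(N) = (1 + 2*0) + 4 = (1 + 0) + 4 = 1 + 4 = 5)
3*g + q(c) = 3*(I*√2) + 5 = 3*I*√2 + 5 = 5 + 3*I*√2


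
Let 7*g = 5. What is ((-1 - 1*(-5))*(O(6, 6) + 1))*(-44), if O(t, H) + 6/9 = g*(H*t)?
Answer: -96272/21 ≈ -4584.4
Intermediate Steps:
g = 5/7 (g = (⅐)*5 = 5/7 ≈ 0.71429)
O(t, H) = -⅔ + 5*H*t/7 (O(t, H) = -⅔ + 5*(H*t)/7 = -⅔ + 5*H*t/7)
((-1 - 1*(-5))*(O(6, 6) + 1))*(-44) = ((-1 - 1*(-5))*((-⅔ + (5/7)*6*6) + 1))*(-44) = ((-1 + 5)*((-⅔ + 180/7) + 1))*(-44) = (4*(526/21 + 1))*(-44) = (4*(547/21))*(-44) = (2188/21)*(-44) = -96272/21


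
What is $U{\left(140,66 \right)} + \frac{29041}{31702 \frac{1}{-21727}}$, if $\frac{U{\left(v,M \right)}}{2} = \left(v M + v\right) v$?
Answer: $\frac{82631158993}{31702} \approx 2.6065 \cdot 10^{6}$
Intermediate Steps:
$U{\left(v,M \right)} = 2 v \left(v + M v\right)$ ($U{\left(v,M \right)} = 2 \left(v M + v\right) v = 2 \left(M v + v\right) v = 2 \left(v + M v\right) v = 2 v \left(v + M v\right)$)
$U{\left(140,66 \right)} + \frac{29041}{31702 \frac{1}{-21727}} = 2 \cdot 140^{2} \left(1 + 66\right) + \frac{29041}{31702 \frac{1}{-21727}} = 2 \cdot 19600 \cdot 67 + \frac{29041}{31702 \left(- \frac{1}{21727}\right)} = 2626400 + \frac{29041}{- \frac{31702}{21727}} = 2626400 + 29041 \left(- \frac{21727}{31702}\right) = 2626400 - \frac{630973807}{31702} = \frac{82631158993}{31702}$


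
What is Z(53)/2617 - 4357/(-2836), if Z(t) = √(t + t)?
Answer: 4357/2836 + √106/2617 ≈ 1.5403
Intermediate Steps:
Z(t) = √2*√t (Z(t) = √(2*t) = √2*√t)
Z(53)/2617 - 4357/(-2836) = (√2*√53)/2617 - 4357/(-2836) = √106*(1/2617) - 4357*(-1/2836) = √106/2617 + 4357/2836 = 4357/2836 + √106/2617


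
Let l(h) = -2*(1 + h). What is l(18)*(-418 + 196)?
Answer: 8436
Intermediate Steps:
l(h) = -2 - 2*h
l(18)*(-418 + 196) = (-2 - 2*18)*(-418 + 196) = (-2 - 36)*(-222) = -38*(-222) = 8436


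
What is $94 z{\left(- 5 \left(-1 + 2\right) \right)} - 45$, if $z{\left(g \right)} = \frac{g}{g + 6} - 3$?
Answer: $-797$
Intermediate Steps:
$z{\left(g \right)} = -3 + \frac{g}{6 + g}$ ($z{\left(g \right)} = \frac{g}{6 + g} - 3 = -3 + \frac{g}{6 + g}$)
$94 z{\left(- 5 \left(-1 + 2\right) \right)} - 45 = 94 \frac{2 \left(-9 - - 5 \left(-1 + 2\right)\right)}{6 - 5 \left(-1 + 2\right)} - 45 = 94 \frac{2 \left(-9 - \left(-5\right) 1\right)}{6 - 5} - 45 = 94 \frac{2 \left(-9 - -5\right)}{6 - 5} - 45 = 94 \frac{2 \left(-9 + 5\right)}{1} - 45 = 94 \cdot 2 \cdot 1 \left(-4\right) - 45 = 94 \left(-8\right) - 45 = -752 - 45 = -797$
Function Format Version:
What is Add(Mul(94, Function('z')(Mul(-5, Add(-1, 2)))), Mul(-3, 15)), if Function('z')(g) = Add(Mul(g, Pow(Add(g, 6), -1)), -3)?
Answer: -797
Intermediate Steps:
Function('z')(g) = Add(-3, Mul(g, Pow(Add(6, g), -1))) (Function('z')(g) = Add(Mul(g, Pow(Add(6, g), -1)), -3) = Add(-3, Mul(g, Pow(Add(6, g), -1))))
Add(Mul(94, Function('z')(Mul(-5, Add(-1, 2)))), Mul(-3, 15)) = Add(Mul(94, Mul(2, Pow(Add(6, Mul(-5, Add(-1, 2))), -1), Add(-9, Mul(-1, Mul(-5, Add(-1, 2)))))), Mul(-3, 15)) = Add(Mul(94, Mul(2, Pow(Add(6, Mul(-5, 1)), -1), Add(-9, Mul(-1, Mul(-5, 1))))), -45) = Add(Mul(94, Mul(2, Pow(Add(6, -5), -1), Add(-9, Mul(-1, -5)))), -45) = Add(Mul(94, Mul(2, Pow(1, -1), Add(-9, 5))), -45) = Add(Mul(94, Mul(2, 1, -4)), -45) = Add(Mul(94, -8), -45) = Add(-752, -45) = -797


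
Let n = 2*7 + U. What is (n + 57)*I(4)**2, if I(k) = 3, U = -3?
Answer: 612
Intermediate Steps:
n = 11 (n = 2*7 - 3 = 14 - 3 = 11)
(n + 57)*I(4)**2 = (11 + 57)*3**2 = 68*9 = 612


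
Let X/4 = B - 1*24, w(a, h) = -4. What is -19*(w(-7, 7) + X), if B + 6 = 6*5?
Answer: 76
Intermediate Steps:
B = 24 (B = -6 + 6*5 = -6 + 30 = 24)
X = 0 (X = 4*(24 - 1*24) = 4*(24 - 24) = 4*0 = 0)
-19*(w(-7, 7) + X) = -19*(-4 + 0) = -19*(-4) = 76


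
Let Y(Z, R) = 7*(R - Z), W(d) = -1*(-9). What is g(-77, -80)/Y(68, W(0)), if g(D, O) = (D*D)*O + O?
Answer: 474400/413 ≈ 1148.7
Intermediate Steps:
W(d) = 9
g(D, O) = O + O*D**2 (g(D, O) = D**2*O + O = O*D**2 + O = O + O*D**2)
Y(Z, R) = -7*Z + 7*R
g(-77, -80)/Y(68, W(0)) = (-80*(1 + (-77)**2))/(-7*68 + 7*9) = (-80*(1 + 5929))/(-476 + 63) = -80*5930/(-413) = -474400*(-1/413) = 474400/413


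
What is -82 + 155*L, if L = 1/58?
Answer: -4601/58 ≈ -79.328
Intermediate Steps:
L = 1/58 ≈ 0.017241
-82 + 155*L = -82 + 155*(1/58) = -82 + 155/58 = -4601/58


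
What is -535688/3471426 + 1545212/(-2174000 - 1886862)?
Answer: -1884861038842/3524245482303 ≈ -0.53483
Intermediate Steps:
-535688/3471426 + 1545212/(-2174000 - 1886862) = -535688*1/3471426 + 1545212/(-4060862) = -267844/1735713 + 1545212*(-1/4060862) = -267844/1735713 - 772606/2030431 = -1884861038842/3524245482303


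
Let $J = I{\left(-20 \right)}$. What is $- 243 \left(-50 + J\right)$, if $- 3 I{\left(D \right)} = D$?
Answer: $10530$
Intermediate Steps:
$I{\left(D \right)} = - \frac{D}{3}$
$J = \frac{20}{3}$ ($J = \left(- \frac{1}{3}\right) \left(-20\right) = \frac{20}{3} \approx 6.6667$)
$- 243 \left(-50 + J\right) = - 243 \left(-50 + \frac{20}{3}\right) = \left(-243\right) \left(- \frac{130}{3}\right) = 10530$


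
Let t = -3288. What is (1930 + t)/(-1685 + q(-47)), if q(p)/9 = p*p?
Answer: -679/9098 ≈ -0.074632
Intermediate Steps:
q(p) = 9*p² (q(p) = 9*(p*p) = 9*p²)
(1930 + t)/(-1685 + q(-47)) = (1930 - 3288)/(-1685 + 9*(-47)²) = -1358/(-1685 + 9*2209) = -1358/(-1685 + 19881) = -1358/18196 = -1358*1/18196 = -679/9098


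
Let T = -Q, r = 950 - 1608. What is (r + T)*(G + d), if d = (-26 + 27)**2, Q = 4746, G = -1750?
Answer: 9451596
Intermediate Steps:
r = -658
T = -4746 (T = -1*4746 = -4746)
d = 1 (d = 1**2 = 1)
(r + T)*(G + d) = (-658 - 4746)*(-1750 + 1) = -5404*(-1749) = 9451596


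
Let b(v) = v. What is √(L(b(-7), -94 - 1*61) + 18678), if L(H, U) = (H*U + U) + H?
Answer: √19601 ≈ 140.00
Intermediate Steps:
L(H, U) = H + U + H*U (L(H, U) = (U + H*U) + H = H + U + H*U)
√(L(b(-7), -94 - 1*61) + 18678) = √((-7 + (-94 - 1*61) - 7*(-94 - 1*61)) + 18678) = √((-7 + (-94 - 61) - 7*(-94 - 61)) + 18678) = √((-7 - 155 - 7*(-155)) + 18678) = √((-7 - 155 + 1085) + 18678) = √(923 + 18678) = √19601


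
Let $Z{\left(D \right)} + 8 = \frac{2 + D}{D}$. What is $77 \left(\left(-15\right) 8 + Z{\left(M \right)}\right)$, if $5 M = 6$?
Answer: $- \frac{28952}{3} \approx -9650.7$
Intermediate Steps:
$M = \frac{6}{5}$ ($M = \frac{1}{5} \cdot 6 = \frac{6}{5} \approx 1.2$)
$Z{\left(D \right)} = -8 + \frac{2 + D}{D}$
$77 \left(\left(-15\right) 8 + Z{\left(M \right)}\right) = 77 \left(\left(-15\right) 8 - \left(7 - \frac{2}{\frac{6}{5}}\right)\right) = 77 \left(-120 + \left(-7 + 2 \cdot \frac{5}{6}\right)\right) = 77 \left(-120 + \left(-7 + \frac{5}{3}\right)\right) = 77 \left(-120 - \frac{16}{3}\right) = 77 \left(- \frac{376}{3}\right) = - \frac{28952}{3}$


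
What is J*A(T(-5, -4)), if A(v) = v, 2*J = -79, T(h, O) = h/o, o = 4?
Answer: 395/8 ≈ 49.375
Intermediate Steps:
T(h, O) = h/4
J = -79/2 (J = (1/2)*(-79) = -79/2 ≈ -39.500)
J*A(T(-5, -4)) = -79*(-5)/8 = -79/2*(-5/4) = 395/8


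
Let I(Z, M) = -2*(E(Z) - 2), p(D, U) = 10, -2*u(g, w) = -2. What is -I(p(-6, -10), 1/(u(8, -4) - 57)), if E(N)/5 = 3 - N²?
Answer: -974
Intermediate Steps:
u(g, w) = 1 (u(g, w) = -½*(-2) = 1)
E(N) = 15 - 5*N² (E(N) = 5*(3 - N²) = 15 - 5*N²)
I(Z, M) = -26 + 10*Z² (I(Z, M) = -2*((15 - 5*Z²) - 2) = -2*(13 - 5*Z²) = -26 + 10*Z²)
-I(p(-6, -10), 1/(u(8, -4) - 57)) = -(-26 + 10*10²) = -(-26 + 10*100) = -(-26 + 1000) = -1*974 = -974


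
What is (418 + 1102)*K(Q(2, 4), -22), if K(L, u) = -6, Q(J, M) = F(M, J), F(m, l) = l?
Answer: -9120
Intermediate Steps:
Q(J, M) = J
(418 + 1102)*K(Q(2, 4), -22) = (418 + 1102)*(-6) = 1520*(-6) = -9120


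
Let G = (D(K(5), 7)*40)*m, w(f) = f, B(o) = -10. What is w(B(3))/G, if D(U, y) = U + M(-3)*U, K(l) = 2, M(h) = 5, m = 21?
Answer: -1/1008 ≈ -0.00099206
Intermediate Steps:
D(U, y) = 6*U (D(U, y) = U + 5*U = 6*U)
G = 10080 (G = ((6*2)*40)*21 = (12*40)*21 = 480*21 = 10080)
w(B(3))/G = -10/10080 = -10*1/10080 = -1/1008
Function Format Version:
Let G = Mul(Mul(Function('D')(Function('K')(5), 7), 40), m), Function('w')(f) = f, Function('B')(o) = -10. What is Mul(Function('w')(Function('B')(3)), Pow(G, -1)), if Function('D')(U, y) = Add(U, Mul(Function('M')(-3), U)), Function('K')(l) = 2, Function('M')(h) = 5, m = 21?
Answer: Rational(-1, 1008) ≈ -0.00099206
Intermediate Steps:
Function('D')(U, y) = Mul(6, U) (Function('D')(U, y) = Add(U, Mul(5, U)) = Mul(6, U))
G = 10080 (G = Mul(Mul(Mul(6, 2), 40), 21) = Mul(Mul(12, 40), 21) = Mul(480, 21) = 10080)
Mul(Function('w')(Function('B')(3)), Pow(G, -1)) = Mul(-10, Pow(10080, -1)) = Mul(-10, Rational(1, 10080)) = Rational(-1, 1008)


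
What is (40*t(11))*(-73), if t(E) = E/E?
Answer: -2920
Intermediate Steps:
t(E) = 1
(40*t(11))*(-73) = (40*1)*(-73) = 40*(-73) = -2920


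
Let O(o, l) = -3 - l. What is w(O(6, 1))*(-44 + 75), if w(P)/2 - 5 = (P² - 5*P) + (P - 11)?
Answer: 1612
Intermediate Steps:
w(P) = -12 - 8*P + 2*P² (w(P) = 10 + 2*((P² - 5*P) + (P - 11)) = 10 + 2*((P² - 5*P) + (-11 + P)) = 10 + 2*(-11 + P² - 4*P) = 10 + (-22 - 8*P + 2*P²) = -12 - 8*P + 2*P²)
w(O(6, 1))*(-44 + 75) = (-12 - 8*(-3 - 1*1) + 2*(-3 - 1*1)²)*(-44 + 75) = (-12 - 8*(-3 - 1) + 2*(-3 - 1)²)*31 = (-12 - 8*(-4) + 2*(-4)²)*31 = (-12 + 32 + 2*16)*31 = (-12 + 32 + 32)*31 = 52*31 = 1612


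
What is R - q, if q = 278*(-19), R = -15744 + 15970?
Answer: 5508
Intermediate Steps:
R = 226
q = -5282
R - q = 226 - 1*(-5282) = 226 + 5282 = 5508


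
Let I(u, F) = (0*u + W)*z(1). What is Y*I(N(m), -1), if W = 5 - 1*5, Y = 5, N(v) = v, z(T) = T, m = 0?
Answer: 0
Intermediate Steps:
W = 0 (W = 5 - 5 = 0)
I(u, F) = 0 (I(u, F) = (0*u + 0)*1 = (0 + 0)*1 = 0*1 = 0)
Y*I(N(m), -1) = 5*0 = 0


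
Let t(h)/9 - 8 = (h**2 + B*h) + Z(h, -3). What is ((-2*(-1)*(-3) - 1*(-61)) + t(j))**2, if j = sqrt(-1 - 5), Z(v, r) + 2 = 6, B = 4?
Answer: 4105 + 7848*I*sqrt(6) ≈ 4105.0 + 19224.0*I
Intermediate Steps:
Z(v, r) = 4 (Z(v, r) = -2 + 6 = 4)
j = I*sqrt(6) (j = sqrt(-6) = I*sqrt(6) ≈ 2.4495*I)
t(h) = 108 + 9*h**2 + 36*h (t(h) = 72 + 9*((h**2 + 4*h) + 4) = 72 + 9*(4 + h**2 + 4*h) = 72 + (36 + 9*h**2 + 36*h) = 108 + 9*h**2 + 36*h)
((-2*(-1)*(-3) - 1*(-61)) + t(j))**2 = ((-2*(-1)*(-3) - 1*(-61)) + (108 + 9*(I*sqrt(6))**2 + 36*(I*sqrt(6))))**2 = ((2*(-3) + 61) + (108 + 9*(-6) + 36*I*sqrt(6)))**2 = ((-6 + 61) + (108 - 54 + 36*I*sqrt(6)))**2 = (55 + (54 + 36*I*sqrt(6)))**2 = (109 + 36*I*sqrt(6))**2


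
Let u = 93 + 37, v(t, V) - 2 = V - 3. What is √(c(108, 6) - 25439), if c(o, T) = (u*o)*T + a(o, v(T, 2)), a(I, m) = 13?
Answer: √58814 ≈ 242.52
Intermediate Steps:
v(t, V) = -1 + V (v(t, V) = 2 + (V - 3) = 2 + (-3 + V) = -1 + V)
u = 130
c(o, T) = 13 + 130*T*o (c(o, T) = (130*o)*T + 13 = 130*T*o + 13 = 13 + 130*T*o)
√(c(108, 6) - 25439) = √((13 + 130*6*108) - 25439) = √((13 + 84240) - 25439) = √(84253 - 25439) = √58814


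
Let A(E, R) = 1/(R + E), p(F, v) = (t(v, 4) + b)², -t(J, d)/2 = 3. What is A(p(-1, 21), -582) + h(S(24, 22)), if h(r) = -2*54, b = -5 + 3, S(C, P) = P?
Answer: -55945/518 ≈ -108.00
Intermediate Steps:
t(J, d) = -6 (t(J, d) = -2*3 = -6)
b = -2
h(r) = -108
p(F, v) = 64 (p(F, v) = (-6 - 2)² = (-8)² = 64)
A(E, R) = 1/(E + R)
A(p(-1, 21), -582) + h(S(24, 22)) = 1/(64 - 582) - 108 = 1/(-518) - 108 = -1/518 - 108 = -55945/518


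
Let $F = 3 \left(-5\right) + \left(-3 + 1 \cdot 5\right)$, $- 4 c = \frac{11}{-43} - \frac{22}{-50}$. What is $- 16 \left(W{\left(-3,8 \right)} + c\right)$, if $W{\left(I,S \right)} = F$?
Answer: $\frac{224392}{1075} \approx 208.74$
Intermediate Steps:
$c = - \frac{99}{2150}$ ($c = - \frac{\frac{11}{-43} - \frac{22}{-50}}{4} = - \frac{11 \left(- \frac{1}{43}\right) - - \frac{11}{25}}{4} = - \frac{- \frac{11}{43} + \frac{11}{25}}{4} = \left(- \frac{1}{4}\right) \frac{198}{1075} = - \frac{99}{2150} \approx -0.046046$)
$F = -13$ ($F = -15 + \left(-3 + 5\right) = -15 + 2 = -13$)
$W{\left(I,S \right)} = -13$
$- 16 \left(W{\left(-3,8 \right)} + c\right) = - 16 \left(-13 - \frac{99}{2150}\right) = \left(-16\right) \left(- \frac{28049}{2150}\right) = \frac{224392}{1075}$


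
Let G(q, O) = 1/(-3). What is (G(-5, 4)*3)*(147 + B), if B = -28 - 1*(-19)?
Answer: -138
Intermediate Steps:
G(q, O) = -⅓
B = -9 (B = -28 + 19 = -9)
(G(-5, 4)*3)*(147 + B) = (-⅓*3)*(147 - 9) = -1*138 = -138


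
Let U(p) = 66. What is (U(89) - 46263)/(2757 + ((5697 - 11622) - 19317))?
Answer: 15399/7495 ≈ 2.0546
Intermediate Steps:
(U(89) - 46263)/(2757 + ((5697 - 11622) - 19317)) = (66 - 46263)/(2757 + ((5697 - 11622) - 19317)) = -46197/(2757 + (-5925 - 19317)) = -46197/(2757 - 25242) = -46197/(-22485) = -46197*(-1/22485) = 15399/7495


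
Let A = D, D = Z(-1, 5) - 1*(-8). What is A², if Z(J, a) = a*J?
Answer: 9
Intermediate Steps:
Z(J, a) = J*a
D = 3 (D = -1*5 - 1*(-8) = -5 + 8 = 3)
A = 3
A² = 3² = 9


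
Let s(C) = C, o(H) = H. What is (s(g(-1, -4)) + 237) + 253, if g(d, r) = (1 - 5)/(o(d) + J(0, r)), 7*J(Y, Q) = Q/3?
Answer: 12334/25 ≈ 493.36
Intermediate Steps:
J(Y, Q) = Q/21 (J(Y, Q) = (Q/3)/7 = Q/21)
g(d, r) = -4/(d + r/21) (g(d, r) = (1 - 5)/(d + r/21) = -4/(d + r/21))
(s(g(-1, -4)) + 237) + 253 = (-84/(-4 + 21*(-1)) + 237) + 253 = (-84/(-4 - 21) + 237) + 253 = (-84/(-25) + 237) + 253 = (-84*(-1/25) + 237) + 253 = (84/25 + 237) + 253 = 6009/25 + 253 = 12334/25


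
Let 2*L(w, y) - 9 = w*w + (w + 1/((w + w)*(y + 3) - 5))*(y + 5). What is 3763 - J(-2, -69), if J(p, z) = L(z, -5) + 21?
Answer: 1357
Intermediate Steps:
L(w, y) = 9/2 + w**2/2 + (5 + y)*(w + 1/(-5 + 2*w*(3 + y)))/2 (L(w, y) = 9/2 + (w*w + (w + 1/((w + w)*(y + 3) - 5))*(y + 5))/2 = 9/2 + (w**2 + (w + 1/((2*w)*(3 + y) - 5))*(5 + y))/2 = 9/2 + (w**2 + (w + 1/(2*w*(3 + y) - 5))*(5 + y))/2 = 9/2 + (w**2 + (w + 1/(-5 + 2*w*(3 + y)))*(5 + y))/2 = 9/2 + (w**2 + (5 + y)*(w + 1/(-5 + 2*w*(3 + y))))/2 = 9/2 + (w**2/2 + (5 + y)*(w + 1/(-5 + 2*w*(3 + y)))/2) = 9/2 + w**2/2 + (5 + y)*(w + 1/(-5 + 2*w*(3 + y)))/2)
J(p, z) = 21 + (-45 - 36*z - 5*z**2 - 4*z**3)/(2*(-5 - 4*z)) (J(p, z) = (-40 - 5 + 6*z**3 + 25*z**2 + 29*z + 2*(-5)*z**3 + 2*z**2*(-5)**2 + 13*z*(-5) + 16*(-5)*z**2)/(2*(-5 + 6*z + 2*z*(-5))) + 21 = (-40 - 5 + 6*z**3 + 25*z**2 + 29*z - 10*z**3 + 2*z**2*25 - 65*z - 80*z**2)/(2*(-5 + 6*z - 10*z)) + 21 = (-40 - 5 + 6*z**3 + 25*z**2 + 29*z - 10*z**3 + 50*z**2 - 65*z - 80*z**2)/(2*(-5 - 4*z)) + 21 = (-45 - 36*z - 5*z**2 - 4*z**3)/(2*(-5 - 4*z)) + 21 = 21 + (-45 - 36*z - 5*z**2 - 4*z**3)/(2*(-5 - 4*z)))
3763 - J(-2, -69) = 3763 - (51/2 + (1/2)*(-69)**2) = 3763 - (51/2 + (1/2)*4761) = 3763 - (51/2 + 4761/2) = 3763 - 1*2406 = 3763 - 2406 = 1357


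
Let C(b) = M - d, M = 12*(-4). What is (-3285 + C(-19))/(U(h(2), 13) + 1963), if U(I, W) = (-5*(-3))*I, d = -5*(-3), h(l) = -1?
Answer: -837/487 ≈ -1.7187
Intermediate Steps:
d = 15
U(I, W) = 15*I
M = -48
C(b) = -63 (C(b) = -48 - 1*15 = -48 - 15 = -63)
(-3285 + C(-19))/(U(h(2), 13) + 1963) = (-3285 - 63)/(15*(-1) + 1963) = -3348/(-15 + 1963) = -3348/1948 = -3348*1/1948 = -837/487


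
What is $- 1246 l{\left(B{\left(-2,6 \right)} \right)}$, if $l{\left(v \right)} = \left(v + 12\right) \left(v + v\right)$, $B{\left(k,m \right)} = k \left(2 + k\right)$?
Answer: $0$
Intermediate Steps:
$l{\left(v \right)} = 2 v \left(12 + v\right)$ ($l{\left(v \right)} = \left(12 + v\right) 2 v = 2 v \left(12 + v\right)$)
$- 1246 l{\left(B{\left(-2,6 \right)} \right)} = - 1246 \cdot 2 \left(- 2 \left(2 - 2\right)\right) \left(12 - 2 \left(2 - 2\right)\right) = - 1246 \cdot 2 \left(\left(-2\right) 0\right) \left(12 - 0\right) = - 1246 \cdot 2 \cdot 0 \left(12 + 0\right) = - 1246 \cdot 2 \cdot 0 \cdot 12 = \left(-1246\right) 0 = 0$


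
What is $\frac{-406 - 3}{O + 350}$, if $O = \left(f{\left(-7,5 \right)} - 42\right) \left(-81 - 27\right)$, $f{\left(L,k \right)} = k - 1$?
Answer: $- \frac{409}{4454} \approx -0.091828$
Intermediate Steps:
$f{\left(L,k \right)} = -1 + k$ ($f{\left(L,k \right)} = k - 1 = -1 + k$)
$O = 4104$ ($O = \left(\left(-1 + 5\right) - 42\right) \left(-81 - 27\right) = \left(4 - 42\right) \left(-108\right) = \left(-38\right) \left(-108\right) = 4104$)
$\frac{-406 - 3}{O + 350} = \frac{-406 - 3}{4104 + 350} = - \frac{409}{4454}$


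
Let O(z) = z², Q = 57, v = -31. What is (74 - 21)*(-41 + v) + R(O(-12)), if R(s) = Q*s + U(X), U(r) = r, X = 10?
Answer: 4402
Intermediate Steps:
R(s) = 10 + 57*s (R(s) = 57*s + 10 = 10 + 57*s)
(74 - 21)*(-41 + v) + R(O(-12)) = (74 - 21)*(-41 - 31) + (10 + 57*(-12)²) = 53*(-72) + (10 + 57*144) = -3816 + (10 + 8208) = -3816 + 8218 = 4402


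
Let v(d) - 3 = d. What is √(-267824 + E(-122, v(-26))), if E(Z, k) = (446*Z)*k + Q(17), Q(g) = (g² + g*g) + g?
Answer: √984247 ≈ 992.09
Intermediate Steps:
v(d) = 3 + d
Q(g) = g + 2*g² (Q(g) = (g² + g²) + g = 2*g² + g = g + 2*g²)
E(Z, k) = 595 + 446*Z*k (E(Z, k) = (446*Z)*k + 17*(1 + 2*17) = 446*Z*k + 17*(1 + 34) = 446*Z*k + 17*35 = 446*Z*k + 595 = 595 + 446*Z*k)
√(-267824 + E(-122, v(-26))) = √(-267824 + (595 + 446*(-122)*(3 - 26))) = √(-267824 + (595 + 446*(-122)*(-23))) = √(-267824 + (595 + 1251476)) = √(-267824 + 1252071) = √984247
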